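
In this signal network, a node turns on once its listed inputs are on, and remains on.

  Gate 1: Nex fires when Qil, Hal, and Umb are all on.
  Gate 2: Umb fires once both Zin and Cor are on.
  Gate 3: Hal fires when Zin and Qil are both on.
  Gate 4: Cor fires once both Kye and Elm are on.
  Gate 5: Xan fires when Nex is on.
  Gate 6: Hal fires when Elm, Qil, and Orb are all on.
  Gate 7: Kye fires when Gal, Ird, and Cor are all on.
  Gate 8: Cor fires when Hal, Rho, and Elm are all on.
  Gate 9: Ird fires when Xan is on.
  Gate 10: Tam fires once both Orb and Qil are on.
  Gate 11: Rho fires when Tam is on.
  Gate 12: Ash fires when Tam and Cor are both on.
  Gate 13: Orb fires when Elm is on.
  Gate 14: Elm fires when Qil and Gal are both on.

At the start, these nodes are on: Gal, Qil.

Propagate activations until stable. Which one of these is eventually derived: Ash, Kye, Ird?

Gate 14: Qil and Gal on → Elm on.
Elm is on, so Orb fires (Gate 13).
Gate 6: Elm, Qil, and Orb on → Hal on.
Gate 10: Orb and Qil on → Tam on.
Gate 11: Tam on → Rho on.
Hal, Rho, and Elm are on, so Cor fires (Gate 8).
Tam and Cor are on, so Ash fires (Gate 12).
Ird would need Xan (Gate 9), but Xan never turns on. Kye would need Gal, Ird, and Cor (Gate 7), but Ird never turns on.

Ash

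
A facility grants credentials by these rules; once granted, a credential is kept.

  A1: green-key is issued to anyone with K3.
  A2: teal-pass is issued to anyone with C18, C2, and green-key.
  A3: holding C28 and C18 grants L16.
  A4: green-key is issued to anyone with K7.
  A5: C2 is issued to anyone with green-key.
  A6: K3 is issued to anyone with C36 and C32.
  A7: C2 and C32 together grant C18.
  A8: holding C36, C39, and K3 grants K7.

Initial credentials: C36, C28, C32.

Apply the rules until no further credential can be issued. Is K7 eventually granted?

No

K7 would need C36, C39, and K3 (A8), but C39 is never granted.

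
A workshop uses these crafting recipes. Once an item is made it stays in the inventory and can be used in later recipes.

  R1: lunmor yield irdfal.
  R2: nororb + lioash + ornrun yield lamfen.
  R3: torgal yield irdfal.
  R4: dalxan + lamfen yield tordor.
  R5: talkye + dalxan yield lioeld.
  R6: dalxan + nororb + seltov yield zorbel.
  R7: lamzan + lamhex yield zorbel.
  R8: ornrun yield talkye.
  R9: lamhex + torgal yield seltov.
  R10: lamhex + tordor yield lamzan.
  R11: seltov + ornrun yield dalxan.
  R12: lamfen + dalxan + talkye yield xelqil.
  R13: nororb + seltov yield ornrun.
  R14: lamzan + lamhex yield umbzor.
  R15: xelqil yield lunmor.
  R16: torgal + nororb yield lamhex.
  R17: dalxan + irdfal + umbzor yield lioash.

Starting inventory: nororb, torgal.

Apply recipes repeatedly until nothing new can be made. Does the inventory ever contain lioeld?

torgal + nororb → lamhex (R16).
Using R9, lamhex and torgal make seltov.
Using R13, nororb and seltov make ornrun.
Using R11, seltov and ornrun make dalxan.
ornrun → talkye (R8).
Using R5, talkye and dalxan make lioeld.

Yes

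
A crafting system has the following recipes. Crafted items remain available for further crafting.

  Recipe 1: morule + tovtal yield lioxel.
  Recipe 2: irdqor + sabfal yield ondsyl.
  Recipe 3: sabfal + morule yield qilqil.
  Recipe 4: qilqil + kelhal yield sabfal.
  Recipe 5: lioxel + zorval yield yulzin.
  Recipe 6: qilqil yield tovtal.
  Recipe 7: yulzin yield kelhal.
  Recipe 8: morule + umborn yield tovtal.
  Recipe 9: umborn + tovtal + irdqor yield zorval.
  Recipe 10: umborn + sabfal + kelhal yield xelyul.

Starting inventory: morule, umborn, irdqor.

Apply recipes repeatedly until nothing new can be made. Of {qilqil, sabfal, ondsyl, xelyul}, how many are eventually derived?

qilqil would need sabfal and morule (Recipe 3), but sabfal is never obtained.
sabfal would need qilqil and kelhal (Recipe 4), but qilqil is never obtained.
ondsyl would need irdqor and sabfal (Recipe 2), but sabfal is never obtained.
xelyul would need umborn, sabfal, and kelhal (Recipe 10), but sabfal is never obtained.
None of the 4 are reached.

0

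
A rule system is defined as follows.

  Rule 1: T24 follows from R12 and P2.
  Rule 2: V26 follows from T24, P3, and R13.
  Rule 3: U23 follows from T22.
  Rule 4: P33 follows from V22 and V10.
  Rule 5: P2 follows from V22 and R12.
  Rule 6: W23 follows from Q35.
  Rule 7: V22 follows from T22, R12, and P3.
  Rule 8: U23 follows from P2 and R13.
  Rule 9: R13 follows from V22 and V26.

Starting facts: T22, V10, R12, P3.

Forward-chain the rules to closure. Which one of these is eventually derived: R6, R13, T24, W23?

From T22, R12, and P3, Rule 7 gives V22.
From V22 and R12, Rule 5 gives P2.
R12 and P2 hold, so T24 follows (Rule 1).
No rule produces R6, and it is not given. W23 would need Q35 (Rule 6), but Q35 is never established. R13 would need V22 and V26 (Rule 9), but V26 is never established.

T24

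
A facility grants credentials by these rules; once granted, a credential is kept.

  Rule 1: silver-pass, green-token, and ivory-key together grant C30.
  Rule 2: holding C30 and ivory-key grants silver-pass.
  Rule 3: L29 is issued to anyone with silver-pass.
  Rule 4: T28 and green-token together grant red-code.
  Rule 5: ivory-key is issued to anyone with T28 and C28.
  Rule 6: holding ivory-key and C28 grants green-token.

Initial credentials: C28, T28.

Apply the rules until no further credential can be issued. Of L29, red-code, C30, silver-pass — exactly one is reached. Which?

Holding T28 and C28 grants ivory-key (Rule 5).
Holding ivory-key and C28 grants green-token (Rule 6).
Holding T28 and green-token grants red-code (Rule 4).
L29 would need silver-pass (Rule 3), but silver-pass is never granted. silver-pass would need C30 and ivory-key (Rule 2), but C30 is never granted. C30 would need silver-pass, green-token, and ivory-key (Rule 1), but silver-pass is never granted.

red-code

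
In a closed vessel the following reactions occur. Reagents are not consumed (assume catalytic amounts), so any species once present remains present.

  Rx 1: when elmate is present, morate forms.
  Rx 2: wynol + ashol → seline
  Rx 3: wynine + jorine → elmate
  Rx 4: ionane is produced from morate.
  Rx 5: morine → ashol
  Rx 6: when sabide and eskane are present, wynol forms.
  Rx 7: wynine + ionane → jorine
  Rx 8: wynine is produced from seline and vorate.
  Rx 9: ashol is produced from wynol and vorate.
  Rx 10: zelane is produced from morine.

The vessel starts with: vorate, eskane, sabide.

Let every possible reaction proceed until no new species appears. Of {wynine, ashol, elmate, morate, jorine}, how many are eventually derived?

sabide and eskane present → wynol forms (Rx 6).
wynol and vorate present → ashol forms (Rx 9).
wynol and ashol present → seline forms (Rx 2).
seline and vorate present → wynine forms (Rx 8).
wynine: reached.
ashol: reached.
elmate would need wynine and jorine (Rx 3), but jorine never forms.
morate would need elmate (Rx 1), but elmate never forms.
jorine would need wynine and ionane (Rx 7), but ionane never forms.
Reached: wynine and ashol — 2 of the 5.

2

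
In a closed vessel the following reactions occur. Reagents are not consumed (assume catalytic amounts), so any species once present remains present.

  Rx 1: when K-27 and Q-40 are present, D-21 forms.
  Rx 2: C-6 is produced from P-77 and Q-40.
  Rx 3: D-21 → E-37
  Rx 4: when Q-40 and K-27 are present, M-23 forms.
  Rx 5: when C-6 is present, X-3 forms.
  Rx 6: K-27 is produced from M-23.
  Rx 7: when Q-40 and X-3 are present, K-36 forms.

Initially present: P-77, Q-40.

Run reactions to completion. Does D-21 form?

D-21 would need K-27 and Q-40 (Rx 1), but K-27 never forms.

No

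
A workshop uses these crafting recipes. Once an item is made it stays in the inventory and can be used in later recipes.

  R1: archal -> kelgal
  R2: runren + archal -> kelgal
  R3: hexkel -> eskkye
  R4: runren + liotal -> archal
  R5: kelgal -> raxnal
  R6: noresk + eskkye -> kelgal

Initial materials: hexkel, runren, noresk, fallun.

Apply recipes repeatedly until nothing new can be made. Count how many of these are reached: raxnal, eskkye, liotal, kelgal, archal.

3

Using R3, hexkel makes eskkye.
noresk + eskkye -> kelgal (R6).
kelgal -> raxnal (R5).
raxnal: reached.
eskkye: reached.
No rule produces liotal, and it is not given.
kelgal: reached.
archal would need runren and liotal (R4), but liotal is never obtained.
Reached: raxnal, eskkye, and kelgal — 3 of the 5.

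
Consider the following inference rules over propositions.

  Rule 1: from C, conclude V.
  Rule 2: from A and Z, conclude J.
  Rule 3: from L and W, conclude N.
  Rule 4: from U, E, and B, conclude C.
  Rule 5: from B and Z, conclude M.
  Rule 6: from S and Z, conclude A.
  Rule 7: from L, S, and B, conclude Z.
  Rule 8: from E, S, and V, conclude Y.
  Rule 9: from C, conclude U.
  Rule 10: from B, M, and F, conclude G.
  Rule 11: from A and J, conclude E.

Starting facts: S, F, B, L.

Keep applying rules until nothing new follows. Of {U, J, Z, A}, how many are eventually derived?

3

From L, S, and B, Rule 7 gives Z.
From S and Z, Rule 6 gives A.
From A and Z, Rule 2 gives J.
U would need C (Rule 9), but C is never established.
J: reached.
Z: reached.
A: reached.
Reached: J, Z, and A — 3 of the 4.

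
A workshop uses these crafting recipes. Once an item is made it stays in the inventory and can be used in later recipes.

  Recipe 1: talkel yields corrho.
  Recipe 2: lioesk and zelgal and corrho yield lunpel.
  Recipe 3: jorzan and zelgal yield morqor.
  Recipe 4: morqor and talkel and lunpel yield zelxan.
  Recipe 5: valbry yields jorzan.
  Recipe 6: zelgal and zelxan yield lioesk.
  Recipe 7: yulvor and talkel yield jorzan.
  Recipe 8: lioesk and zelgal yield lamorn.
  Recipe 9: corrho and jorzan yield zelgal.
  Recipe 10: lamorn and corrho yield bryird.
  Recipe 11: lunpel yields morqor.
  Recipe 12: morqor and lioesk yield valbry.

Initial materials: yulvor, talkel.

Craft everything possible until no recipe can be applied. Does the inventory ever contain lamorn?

lamorn would need lioesk and zelgal (Recipe 8), but lioesk is never obtained.

No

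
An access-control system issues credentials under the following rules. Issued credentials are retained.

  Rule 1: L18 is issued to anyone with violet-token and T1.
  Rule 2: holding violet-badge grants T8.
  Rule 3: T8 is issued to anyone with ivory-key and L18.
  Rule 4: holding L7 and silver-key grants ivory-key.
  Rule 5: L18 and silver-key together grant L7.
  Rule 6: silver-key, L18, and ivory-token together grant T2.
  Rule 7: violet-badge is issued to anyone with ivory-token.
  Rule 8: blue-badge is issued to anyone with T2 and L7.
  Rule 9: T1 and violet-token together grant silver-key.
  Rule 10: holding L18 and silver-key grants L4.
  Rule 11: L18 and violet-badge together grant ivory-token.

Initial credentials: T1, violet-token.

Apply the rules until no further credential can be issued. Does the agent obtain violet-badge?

violet-badge would need ivory-token (Rule 7), but ivory-token is never granted.

No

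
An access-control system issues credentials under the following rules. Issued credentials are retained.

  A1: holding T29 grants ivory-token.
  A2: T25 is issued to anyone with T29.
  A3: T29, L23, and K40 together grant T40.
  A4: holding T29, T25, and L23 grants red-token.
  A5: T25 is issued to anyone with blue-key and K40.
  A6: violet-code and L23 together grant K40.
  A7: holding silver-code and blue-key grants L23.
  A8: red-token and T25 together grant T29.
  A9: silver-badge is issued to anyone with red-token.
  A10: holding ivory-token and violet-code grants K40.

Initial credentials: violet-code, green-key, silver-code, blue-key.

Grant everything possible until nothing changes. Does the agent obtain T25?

Yes

Holding silver-code and blue-key grants L23 (A7).
Holding violet-code and L23 grants K40 (A6).
Holding blue-key and K40 grants T25 (A5).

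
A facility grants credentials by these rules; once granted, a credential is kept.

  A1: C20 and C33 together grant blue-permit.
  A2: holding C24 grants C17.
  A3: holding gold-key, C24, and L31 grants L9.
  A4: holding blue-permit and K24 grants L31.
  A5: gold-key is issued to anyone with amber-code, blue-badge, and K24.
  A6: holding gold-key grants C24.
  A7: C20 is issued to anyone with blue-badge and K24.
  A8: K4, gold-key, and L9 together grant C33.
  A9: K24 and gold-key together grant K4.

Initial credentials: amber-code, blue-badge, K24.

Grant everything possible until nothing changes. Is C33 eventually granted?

No

C33 would need K4, gold-key, and L9 (A8), but L9 is never granted.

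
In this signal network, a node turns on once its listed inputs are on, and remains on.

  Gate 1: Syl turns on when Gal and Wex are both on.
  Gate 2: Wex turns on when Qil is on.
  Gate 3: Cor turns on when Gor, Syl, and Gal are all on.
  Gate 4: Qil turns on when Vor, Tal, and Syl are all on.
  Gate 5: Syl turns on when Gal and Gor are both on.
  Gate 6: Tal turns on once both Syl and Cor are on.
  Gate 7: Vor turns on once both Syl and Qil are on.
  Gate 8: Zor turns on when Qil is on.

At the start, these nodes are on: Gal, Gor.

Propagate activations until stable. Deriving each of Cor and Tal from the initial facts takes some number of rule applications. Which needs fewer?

Cor: Gate 5: Gal and Gor on → Syl on. Gate 3: Gor, Syl, and Gal on → Cor on. [2 rule applications]
Tal: Gate 5: Gal and Gor on → Syl on. Gor, Syl, and Gal are on, so Cor turns on (Gate 3). Gate 6: Syl and Cor on → Tal on. [3 rule applications]
Cor needs fewer.

Cor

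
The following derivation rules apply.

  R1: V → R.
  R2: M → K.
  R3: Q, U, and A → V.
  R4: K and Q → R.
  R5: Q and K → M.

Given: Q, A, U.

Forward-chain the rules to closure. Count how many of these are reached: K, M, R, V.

From Q, U, and A, R3 gives V.
From V, R1 gives R.
K would need M (R2), but M is never established.
M would need Q and K (R5), but K is never established.
R: reached.
V: reached.
Reached: R and V — 2 of the 4.

2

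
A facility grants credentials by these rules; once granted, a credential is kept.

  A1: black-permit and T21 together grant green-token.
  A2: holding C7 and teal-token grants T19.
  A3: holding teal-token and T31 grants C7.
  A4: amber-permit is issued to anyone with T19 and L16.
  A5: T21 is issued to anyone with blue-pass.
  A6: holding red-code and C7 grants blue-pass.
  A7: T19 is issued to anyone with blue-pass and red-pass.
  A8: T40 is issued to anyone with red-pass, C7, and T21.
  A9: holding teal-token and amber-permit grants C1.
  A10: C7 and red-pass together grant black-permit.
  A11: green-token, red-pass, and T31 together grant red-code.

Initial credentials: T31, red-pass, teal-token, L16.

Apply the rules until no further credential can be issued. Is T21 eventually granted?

T21 would need blue-pass (A5), but blue-pass is never granted.

No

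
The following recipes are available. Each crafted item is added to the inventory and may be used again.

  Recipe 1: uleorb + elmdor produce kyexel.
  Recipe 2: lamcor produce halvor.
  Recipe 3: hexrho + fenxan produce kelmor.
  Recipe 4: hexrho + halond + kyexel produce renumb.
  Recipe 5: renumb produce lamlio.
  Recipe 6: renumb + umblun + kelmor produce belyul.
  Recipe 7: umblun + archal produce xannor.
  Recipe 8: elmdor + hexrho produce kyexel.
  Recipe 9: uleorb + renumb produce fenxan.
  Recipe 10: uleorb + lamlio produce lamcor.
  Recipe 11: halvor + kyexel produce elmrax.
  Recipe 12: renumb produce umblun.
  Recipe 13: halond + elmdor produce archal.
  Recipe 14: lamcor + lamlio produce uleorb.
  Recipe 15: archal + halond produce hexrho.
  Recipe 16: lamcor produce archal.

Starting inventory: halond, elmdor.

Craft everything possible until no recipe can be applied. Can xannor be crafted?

halond + elmdor → archal (Recipe 13).
archal + halond → hexrho (Recipe 15).
Using Recipe 8, elmdor and hexrho make kyexel.
hexrho + halond + kyexel → renumb (Recipe 4).
Using Recipe 12, renumb makes umblun.
Using Recipe 7, umblun and archal make xannor.

Yes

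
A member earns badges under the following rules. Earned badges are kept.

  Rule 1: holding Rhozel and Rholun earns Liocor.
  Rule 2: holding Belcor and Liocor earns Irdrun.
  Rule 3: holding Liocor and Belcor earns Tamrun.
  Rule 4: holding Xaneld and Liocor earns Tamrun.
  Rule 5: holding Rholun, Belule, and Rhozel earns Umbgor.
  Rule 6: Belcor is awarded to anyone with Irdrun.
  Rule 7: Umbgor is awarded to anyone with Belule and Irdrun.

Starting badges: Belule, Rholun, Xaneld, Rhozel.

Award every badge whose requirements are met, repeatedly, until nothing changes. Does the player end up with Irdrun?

Irdrun would need Belcor and Liocor (Rule 2), but Belcor is never earned.

No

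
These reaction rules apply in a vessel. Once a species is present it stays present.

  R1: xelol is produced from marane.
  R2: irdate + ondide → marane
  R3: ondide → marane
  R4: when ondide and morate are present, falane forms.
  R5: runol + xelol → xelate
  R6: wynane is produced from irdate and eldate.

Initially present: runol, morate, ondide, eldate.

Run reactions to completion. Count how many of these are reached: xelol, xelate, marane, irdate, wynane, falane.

ondide and morate present → falane forms (R4).
ondide present → marane forms (R3).
marane present → xelol forms (R1).
runol and xelol present → xelate forms (R5).
xelol: reached.
xelate: reached.
marane: reached.
No rule produces irdate, and it is not given.
wynane would need irdate and eldate (R6), but irdate never forms.
falane: reached.
Reached: xelol, xelate, marane, and falane — 4 of the 6.

4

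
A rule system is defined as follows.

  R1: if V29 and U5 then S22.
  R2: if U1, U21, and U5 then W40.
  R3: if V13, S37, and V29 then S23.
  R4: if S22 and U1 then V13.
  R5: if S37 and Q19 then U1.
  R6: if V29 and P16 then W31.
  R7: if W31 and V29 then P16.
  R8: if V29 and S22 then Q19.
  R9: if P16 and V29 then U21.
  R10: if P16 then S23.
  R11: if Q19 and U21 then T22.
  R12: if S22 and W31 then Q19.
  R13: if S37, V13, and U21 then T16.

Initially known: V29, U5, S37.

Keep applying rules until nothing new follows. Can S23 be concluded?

Yes

V29 and U5 hold, so S22 follows (R1).
V29 and S22 hold, so Q19 follows (R8).
S37 and Q19 hold, so U1 follows (R5).
From S22 and U1, R4 gives V13.
From V13, S37, and V29, R3 gives S23.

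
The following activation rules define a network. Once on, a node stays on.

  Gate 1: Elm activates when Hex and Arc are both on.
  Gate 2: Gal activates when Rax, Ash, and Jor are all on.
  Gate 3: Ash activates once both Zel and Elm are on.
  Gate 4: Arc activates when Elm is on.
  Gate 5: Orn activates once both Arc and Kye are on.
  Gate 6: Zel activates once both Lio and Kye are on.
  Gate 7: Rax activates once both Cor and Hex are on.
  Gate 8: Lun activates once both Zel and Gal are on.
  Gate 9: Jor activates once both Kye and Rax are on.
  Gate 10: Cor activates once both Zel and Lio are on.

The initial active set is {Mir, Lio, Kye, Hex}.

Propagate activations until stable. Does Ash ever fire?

Ash would need Zel and Elm (Gate 3), but Elm never turns on.

No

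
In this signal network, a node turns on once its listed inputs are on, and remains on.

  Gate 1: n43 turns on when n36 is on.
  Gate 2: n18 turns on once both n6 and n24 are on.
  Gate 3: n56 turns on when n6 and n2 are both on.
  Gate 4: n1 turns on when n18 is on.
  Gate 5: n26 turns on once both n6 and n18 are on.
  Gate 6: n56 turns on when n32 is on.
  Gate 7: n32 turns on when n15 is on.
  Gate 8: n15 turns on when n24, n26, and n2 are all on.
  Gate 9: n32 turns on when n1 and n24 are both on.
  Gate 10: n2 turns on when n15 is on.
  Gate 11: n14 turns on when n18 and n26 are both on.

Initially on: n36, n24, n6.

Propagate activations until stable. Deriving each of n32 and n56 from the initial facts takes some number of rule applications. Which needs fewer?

n32: Gate 2: n6 and n24 on → n18 on. n18 is on, so n1 turns on (Gate 4). n1 and n24 are on, so n32 turns on (Gate 9). [3 rule applications]
n56: Gate 2: n6 and n24 on → n18 on. Gate 4: n18 on → n1 on. Gate 9: n1 and n24 on → n32 on. Gate 6: n32 on → n56 on. [4 rule applications]
n32 needs fewer.

n32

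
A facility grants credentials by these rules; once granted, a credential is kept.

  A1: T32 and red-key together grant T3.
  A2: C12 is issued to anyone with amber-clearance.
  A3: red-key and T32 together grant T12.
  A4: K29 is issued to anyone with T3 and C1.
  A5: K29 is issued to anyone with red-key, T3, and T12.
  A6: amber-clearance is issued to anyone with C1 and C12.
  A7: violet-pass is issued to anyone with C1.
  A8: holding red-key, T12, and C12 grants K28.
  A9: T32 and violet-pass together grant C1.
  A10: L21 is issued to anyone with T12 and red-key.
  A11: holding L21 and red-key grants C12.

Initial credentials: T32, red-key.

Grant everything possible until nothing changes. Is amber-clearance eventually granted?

No

amber-clearance would need C1 and C12 (A6), but C1 is never granted.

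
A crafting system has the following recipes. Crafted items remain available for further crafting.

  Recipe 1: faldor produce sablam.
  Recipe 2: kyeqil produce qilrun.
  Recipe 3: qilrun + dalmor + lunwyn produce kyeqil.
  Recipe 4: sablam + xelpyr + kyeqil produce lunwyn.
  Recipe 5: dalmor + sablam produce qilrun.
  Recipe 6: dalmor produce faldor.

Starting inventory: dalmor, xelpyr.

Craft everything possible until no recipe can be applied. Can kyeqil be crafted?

No

kyeqil would need qilrun, dalmor, and lunwyn (Recipe 3), but lunwyn is never obtained.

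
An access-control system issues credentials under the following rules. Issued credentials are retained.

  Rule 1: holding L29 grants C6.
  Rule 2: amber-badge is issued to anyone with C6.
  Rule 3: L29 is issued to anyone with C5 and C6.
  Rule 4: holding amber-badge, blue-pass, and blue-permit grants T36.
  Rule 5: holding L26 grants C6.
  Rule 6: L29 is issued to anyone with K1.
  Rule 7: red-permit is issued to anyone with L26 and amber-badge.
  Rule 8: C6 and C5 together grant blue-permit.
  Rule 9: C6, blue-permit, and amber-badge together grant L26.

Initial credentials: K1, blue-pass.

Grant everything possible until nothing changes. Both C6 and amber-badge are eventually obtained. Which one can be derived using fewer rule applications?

C6: Holding K1 grants L29 (Rule 6). Holding L29 grants C6 (Rule 1). [2 rule applications]
amber-badge: Holding K1 grants L29 (Rule 6). Holding L29 grants C6 (Rule 1). Holding C6 grants amber-badge (Rule 2). [3 rule applications]
C6 needs fewer.

C6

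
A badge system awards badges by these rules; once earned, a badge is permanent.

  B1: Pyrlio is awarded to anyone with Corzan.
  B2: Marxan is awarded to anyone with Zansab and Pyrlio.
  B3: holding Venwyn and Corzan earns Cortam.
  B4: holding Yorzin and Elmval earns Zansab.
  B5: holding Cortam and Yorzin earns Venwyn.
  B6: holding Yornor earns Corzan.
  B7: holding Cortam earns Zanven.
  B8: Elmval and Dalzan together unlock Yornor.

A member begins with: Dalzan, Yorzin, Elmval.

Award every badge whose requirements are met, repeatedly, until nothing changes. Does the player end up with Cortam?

No

Cortam would need Venwyn and Corzan (B3), but Venwyn is never earned.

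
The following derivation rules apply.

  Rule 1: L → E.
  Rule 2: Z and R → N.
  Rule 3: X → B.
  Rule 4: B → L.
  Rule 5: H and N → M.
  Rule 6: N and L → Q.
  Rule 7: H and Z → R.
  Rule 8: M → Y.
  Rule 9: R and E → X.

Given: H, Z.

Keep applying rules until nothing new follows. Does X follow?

X would need R and E (Rule 9), but E is never established.

No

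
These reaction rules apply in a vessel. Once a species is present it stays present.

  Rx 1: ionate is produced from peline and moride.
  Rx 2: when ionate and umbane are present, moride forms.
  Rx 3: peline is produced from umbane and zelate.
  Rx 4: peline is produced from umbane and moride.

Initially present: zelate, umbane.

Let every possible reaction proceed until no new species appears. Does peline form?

umbane and zelate present → peline forms (Rx 3).

Yes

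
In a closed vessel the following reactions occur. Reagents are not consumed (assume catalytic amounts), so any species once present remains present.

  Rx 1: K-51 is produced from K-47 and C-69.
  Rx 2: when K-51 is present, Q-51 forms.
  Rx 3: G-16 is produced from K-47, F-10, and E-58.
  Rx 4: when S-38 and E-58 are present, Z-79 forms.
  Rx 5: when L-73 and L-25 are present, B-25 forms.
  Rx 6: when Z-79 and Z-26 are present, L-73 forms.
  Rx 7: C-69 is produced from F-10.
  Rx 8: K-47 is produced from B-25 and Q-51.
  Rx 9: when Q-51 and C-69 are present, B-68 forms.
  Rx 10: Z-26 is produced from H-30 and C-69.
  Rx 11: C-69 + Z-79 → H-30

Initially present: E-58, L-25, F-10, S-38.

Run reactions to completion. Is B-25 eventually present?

S-38 and E-58 present → Z-79 forms (Rx 4).
F-10 present → C-69 forms (Rx 7).
C-69 and Z-79 present → H-30 forms (Rx 11).
H-30 and C-69 present → Z-26 forms (Rx 10).
Z-79 and Z-26 present → L-73 forms (Rx 6).
L-73 and L-25 present → B-25 forms (Rx 5).

Yes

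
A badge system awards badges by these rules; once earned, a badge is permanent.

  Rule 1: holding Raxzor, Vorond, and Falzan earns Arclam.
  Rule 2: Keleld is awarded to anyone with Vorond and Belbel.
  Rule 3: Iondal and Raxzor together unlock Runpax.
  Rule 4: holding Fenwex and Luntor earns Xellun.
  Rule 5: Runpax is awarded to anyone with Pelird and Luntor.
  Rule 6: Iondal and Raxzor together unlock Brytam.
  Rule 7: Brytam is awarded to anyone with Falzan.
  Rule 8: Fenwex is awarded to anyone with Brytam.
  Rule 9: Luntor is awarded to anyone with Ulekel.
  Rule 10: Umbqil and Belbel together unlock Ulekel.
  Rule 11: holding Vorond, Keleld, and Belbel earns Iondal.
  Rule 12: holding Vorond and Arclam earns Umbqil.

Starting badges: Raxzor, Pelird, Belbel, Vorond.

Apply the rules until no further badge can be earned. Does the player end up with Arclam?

No

Arclam would need Raxzor, Vorond, and Falzan (Rule 1), but Falzan is never earned.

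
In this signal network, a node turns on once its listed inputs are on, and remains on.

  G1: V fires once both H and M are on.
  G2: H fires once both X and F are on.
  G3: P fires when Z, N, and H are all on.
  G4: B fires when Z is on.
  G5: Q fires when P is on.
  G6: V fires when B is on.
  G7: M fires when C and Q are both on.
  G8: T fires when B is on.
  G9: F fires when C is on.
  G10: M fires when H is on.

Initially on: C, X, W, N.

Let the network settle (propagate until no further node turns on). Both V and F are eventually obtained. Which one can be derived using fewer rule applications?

F

F: G9: C on → F on. [1 rule application]
V: G9: C on → F on. G2: X and F on → H on. G10: H on → M on. H and M are on, so V fires (G1). [4 rule applications]
F needs fewer.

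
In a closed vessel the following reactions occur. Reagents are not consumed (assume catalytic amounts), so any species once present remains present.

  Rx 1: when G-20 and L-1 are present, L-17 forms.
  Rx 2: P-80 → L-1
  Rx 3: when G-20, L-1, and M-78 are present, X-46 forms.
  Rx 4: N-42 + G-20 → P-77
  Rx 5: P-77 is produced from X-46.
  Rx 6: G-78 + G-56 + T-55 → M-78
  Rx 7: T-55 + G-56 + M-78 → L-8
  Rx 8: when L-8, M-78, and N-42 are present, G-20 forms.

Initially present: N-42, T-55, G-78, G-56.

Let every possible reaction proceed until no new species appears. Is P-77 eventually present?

Yes

G-78, G-56, and T-55 present → M-78 forms (Rx 6).
T-55, G-56, and M-78 present → L-8 forms (Rx 7).
L-8, M-78, and N-42 present → G-20 forms (Rx 8).
N-42 and G-20 present → P-77 forms (Rx 4).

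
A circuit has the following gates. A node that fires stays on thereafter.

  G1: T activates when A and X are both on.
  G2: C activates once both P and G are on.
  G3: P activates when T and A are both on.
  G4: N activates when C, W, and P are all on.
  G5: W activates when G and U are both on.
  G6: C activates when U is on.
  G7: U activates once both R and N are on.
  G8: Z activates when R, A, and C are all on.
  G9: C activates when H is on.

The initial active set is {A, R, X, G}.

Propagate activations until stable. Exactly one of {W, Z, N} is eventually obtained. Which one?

Z

G1: A and X on → T on.
T and A are on, so P activates (G3).
G2: P and G on → C on.
R, A, and C are on, so Z activates (G8).
N would need C, W, and P (G4), but W never turns on. W would need G and U (G5), but U never turns on.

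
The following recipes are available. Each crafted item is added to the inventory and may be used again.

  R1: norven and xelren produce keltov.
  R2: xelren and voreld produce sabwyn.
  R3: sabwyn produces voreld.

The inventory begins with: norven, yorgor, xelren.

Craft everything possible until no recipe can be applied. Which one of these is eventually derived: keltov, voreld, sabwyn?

keltov

norven and xelren → keltov (R1).
voreld would need sabwyn (R3), but sabwyn is never obtained. sabwyn would need xelren and voreld (R2), but voreld is never obtained.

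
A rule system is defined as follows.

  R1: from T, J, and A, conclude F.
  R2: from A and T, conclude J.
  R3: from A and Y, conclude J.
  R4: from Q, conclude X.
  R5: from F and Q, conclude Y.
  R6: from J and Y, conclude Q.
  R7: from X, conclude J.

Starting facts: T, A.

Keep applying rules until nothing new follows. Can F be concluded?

A and T hold, so J follows (R2).
From T, J, and A, R1 gives F.

Yes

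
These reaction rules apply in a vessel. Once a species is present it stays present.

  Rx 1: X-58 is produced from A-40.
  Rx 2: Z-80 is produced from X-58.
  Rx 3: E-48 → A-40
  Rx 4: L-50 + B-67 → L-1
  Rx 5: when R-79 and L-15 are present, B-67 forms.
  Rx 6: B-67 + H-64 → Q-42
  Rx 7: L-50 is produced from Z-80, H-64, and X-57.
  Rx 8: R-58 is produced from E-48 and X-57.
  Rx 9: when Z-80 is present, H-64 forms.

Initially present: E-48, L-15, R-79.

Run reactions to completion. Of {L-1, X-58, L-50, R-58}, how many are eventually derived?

1

E-48 present → A-40 forms (Rx 3).
A-40 present → X-58 forms (Rx 1).
L-1 would need L-50 and B-67 (Rx 4), but L-50 never forms.
X-58: reached.
L-50 would need Z-80, H-64, and X-57 (Rx 7), but X-57 never forms.
R-58 would need E-48 and X-57 (Rx 8), but X-57 never forms.
Reached: X-58 — 1 of the 4.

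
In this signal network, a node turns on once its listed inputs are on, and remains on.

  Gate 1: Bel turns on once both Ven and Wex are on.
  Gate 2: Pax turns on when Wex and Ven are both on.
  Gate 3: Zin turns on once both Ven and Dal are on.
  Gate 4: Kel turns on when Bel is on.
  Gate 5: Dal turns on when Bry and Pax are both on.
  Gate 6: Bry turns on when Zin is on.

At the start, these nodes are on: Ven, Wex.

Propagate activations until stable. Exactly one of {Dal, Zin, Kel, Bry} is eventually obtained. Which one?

Kel

Ven and Wex are on, so Bel turns on (Gate 1).
Bel is on, so Kel turns on (Gate 4).
Zin would need Ven and Dal (Gate 3), but Dal never turns on. Bry would need Zin (Gate 6), but Zin never turns on. Dal would need Bry and Pax (Gate 5), but Bry never turns on.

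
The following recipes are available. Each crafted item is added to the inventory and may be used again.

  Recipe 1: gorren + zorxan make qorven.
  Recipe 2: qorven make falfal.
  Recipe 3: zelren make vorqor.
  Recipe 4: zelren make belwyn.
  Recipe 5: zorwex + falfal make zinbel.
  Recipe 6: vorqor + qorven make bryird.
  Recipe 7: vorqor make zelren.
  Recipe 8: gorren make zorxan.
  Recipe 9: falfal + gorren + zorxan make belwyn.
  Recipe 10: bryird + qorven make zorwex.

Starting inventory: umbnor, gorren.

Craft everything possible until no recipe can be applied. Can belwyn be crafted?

gorren → zorxan (Recipe 8).
gorren + zorxan → qorven (Recipe 1).
qorven → falfal (Recipe 2).
Using Recipe 9, falfal, gorren, and zorxan make belwyn.

Yes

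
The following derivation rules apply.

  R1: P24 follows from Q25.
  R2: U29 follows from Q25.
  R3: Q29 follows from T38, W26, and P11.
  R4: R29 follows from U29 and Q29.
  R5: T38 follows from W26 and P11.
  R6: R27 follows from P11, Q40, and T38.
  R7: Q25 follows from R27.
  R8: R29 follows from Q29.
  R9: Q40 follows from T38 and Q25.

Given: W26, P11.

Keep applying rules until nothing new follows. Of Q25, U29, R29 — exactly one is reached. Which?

R29

W26 and P11 hold, so T38 follows (R5).
From T38, W26, and P11, R3 gives Q29.
From Q29, R8 gives R29.
Q25 would need R27 (R7), but R27 is never established. U29 would need Q25 (R2), but Q25 is never established.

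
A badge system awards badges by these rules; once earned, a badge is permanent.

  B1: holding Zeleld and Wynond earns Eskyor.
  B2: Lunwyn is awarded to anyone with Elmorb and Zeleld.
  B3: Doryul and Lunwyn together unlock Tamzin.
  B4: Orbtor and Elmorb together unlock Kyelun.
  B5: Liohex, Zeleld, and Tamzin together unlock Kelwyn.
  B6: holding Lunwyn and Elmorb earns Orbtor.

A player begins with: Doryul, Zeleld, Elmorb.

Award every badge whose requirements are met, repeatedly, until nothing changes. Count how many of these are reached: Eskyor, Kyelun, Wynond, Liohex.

1

With Elmorb and Zeleld, Lunwyn is earned (B2).
With Lunwyn and Elmorb, Orbtor is earned (B6).
With Orbtor and Elmorb, Kyelun is earned (B4).
Eskyor would need Zeleld and Wynond (B1), but Wynond is never earned.
Kyelun: reached.
No rule produces Wynond, and it is not given.
No rule produces Liohex, and it is not given.
Reached: Kyelun — 1 of the 4.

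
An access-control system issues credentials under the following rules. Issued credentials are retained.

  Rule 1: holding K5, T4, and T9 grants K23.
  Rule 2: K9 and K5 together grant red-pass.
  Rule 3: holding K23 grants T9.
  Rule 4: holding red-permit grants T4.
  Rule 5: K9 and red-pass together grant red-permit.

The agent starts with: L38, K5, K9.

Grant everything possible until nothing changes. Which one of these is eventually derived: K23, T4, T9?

Holding K9 and K5 grants red-pass (Rule 2).
Holding K9 and red-pass grants red-permit (Rule 5).
Holding red-permit grants T4 (Rule 4).
K23 would need K5, T4, and T9 (Rule 1), but T9 is never granted. T9 would need K23 (Rule 3), but K23 is never granted.

T4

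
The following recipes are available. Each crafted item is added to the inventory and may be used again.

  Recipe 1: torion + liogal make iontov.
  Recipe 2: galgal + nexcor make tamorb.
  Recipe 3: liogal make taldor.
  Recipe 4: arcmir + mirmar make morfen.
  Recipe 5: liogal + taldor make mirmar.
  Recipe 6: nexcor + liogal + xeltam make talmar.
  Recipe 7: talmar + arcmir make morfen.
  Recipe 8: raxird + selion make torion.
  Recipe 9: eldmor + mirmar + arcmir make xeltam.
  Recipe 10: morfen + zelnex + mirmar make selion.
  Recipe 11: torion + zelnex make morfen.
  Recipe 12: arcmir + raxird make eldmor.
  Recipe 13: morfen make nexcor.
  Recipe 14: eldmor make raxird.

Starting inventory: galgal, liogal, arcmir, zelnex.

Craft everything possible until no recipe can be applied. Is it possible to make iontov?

No

iontov would need torion and liogal (Recipe 1), but torion is never obtained.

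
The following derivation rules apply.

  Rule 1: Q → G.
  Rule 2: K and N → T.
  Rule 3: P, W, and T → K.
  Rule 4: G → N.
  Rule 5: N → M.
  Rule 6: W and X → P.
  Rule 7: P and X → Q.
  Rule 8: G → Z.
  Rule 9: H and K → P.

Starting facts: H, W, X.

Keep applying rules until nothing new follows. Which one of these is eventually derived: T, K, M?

M

From W and X, Rule 6 gives P.
From P and X, Rule 7 gives Q.
From Q, Rule 1 gives G.
G holds, so N follows (Rule 4).
From N, Rule 5 gives M.
T would need K and N (Rule 2), but K is never established. K would need P, W, and T (Rule 3), but T is never established.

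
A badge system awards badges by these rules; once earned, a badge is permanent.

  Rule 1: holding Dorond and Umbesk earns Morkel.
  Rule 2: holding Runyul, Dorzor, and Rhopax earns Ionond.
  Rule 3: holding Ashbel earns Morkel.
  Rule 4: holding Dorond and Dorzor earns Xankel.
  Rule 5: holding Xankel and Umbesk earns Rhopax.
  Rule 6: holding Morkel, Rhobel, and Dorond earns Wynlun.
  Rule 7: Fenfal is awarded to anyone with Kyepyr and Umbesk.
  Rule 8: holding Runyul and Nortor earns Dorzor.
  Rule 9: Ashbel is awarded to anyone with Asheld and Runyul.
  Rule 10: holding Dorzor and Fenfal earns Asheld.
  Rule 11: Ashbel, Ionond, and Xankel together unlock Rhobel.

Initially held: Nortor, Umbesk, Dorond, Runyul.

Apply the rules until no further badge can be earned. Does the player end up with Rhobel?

No

Rhobel would need Ashbel, Ionond, and Xankel (Rule 11), but Ashbel is never earned.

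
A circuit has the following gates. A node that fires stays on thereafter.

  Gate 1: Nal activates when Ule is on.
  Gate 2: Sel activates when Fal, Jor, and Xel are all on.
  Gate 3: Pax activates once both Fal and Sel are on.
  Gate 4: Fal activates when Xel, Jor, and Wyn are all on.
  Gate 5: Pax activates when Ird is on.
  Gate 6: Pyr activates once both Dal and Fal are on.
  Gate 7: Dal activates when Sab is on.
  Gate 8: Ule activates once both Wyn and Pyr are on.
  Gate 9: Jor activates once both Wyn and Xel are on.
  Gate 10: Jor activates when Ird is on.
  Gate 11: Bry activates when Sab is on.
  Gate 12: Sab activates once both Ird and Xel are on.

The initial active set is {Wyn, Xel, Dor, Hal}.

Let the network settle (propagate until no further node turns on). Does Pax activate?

Gate 9: Wyn and Xel on → Jor on.
Xel, Jor, and Wyn are on, so Fal activates (Gate 4).
Fal, Jor, and Xel are on, so Sel activates (Gate 2).
Gate 3: Fal and Sel on → Pax on.

Yes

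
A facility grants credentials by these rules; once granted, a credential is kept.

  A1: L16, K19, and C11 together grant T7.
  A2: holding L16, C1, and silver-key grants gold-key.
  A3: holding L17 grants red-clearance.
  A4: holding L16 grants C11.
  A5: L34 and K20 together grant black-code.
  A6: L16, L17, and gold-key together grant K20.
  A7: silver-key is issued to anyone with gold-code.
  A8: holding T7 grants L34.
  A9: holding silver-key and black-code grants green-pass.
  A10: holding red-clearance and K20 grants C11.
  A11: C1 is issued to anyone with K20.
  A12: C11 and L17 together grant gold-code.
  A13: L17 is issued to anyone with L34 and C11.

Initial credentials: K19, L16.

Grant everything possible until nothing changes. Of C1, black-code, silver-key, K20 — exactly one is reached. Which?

silver-key

Holding L16 grants C11 (A4).
Holding L16, K19, and C11 grants T7 (A1).
Holding T7 grants L34 (A8).
Holding L34 and C11 grants L17 (A13).
Holding C11 and L17 grants gold-code (A12).
Holding gold-code grants silver-key (A7).
black-code would need L34 and K20 (A5), but K20 is never granted. K20 would need L16, L17, and gold-key (A6), but gold-key is never granted. C1 would need K20 (A11), but K20 is never granted.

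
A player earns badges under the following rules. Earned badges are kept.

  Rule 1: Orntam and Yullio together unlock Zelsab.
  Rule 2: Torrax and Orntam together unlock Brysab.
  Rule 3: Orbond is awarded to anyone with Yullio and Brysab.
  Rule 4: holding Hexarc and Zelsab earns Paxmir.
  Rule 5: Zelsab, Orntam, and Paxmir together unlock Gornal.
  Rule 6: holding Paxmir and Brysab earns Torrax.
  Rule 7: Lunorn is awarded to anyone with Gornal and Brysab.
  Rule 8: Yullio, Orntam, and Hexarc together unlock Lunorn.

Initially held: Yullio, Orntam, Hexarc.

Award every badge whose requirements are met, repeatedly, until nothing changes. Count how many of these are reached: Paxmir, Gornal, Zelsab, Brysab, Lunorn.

With Yullio, Orntam, and Hexarc, Lunorn is earned (Rule 8).
With Orntam and Yullio, Zelsab is earned (Rule 1).
With Hexarc and Zelsab, Paxmir is earned (Rule 4).
With Zelsab, Orntam, and Paxmir, Gornal is earned (Rule 5).
Paxmir: reached.
Gornal: reached.
Zelsab: reached.
Brysab would need Torrax and Orntam (Rule 2), but Torrax is never earned.
Lunorn: reached.
Reached: Paxmir, Gornal, Zelsab, and Lunorn — 4 of the 5.

4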